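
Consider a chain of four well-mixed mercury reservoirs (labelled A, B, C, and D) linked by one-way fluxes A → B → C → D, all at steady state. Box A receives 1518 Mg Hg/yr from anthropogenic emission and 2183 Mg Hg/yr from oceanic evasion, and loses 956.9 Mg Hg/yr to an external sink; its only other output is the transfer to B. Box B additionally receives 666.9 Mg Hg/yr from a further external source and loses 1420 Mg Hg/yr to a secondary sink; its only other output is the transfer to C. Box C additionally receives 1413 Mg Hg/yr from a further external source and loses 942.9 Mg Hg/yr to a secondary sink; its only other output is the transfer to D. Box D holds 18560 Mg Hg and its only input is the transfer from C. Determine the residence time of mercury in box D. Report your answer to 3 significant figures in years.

7.54 yr

Box A: F(A→B) = (1518 + 2183) − 956.9 = 2744.1 Mg Hg/yr.
Box B: F(B→C) = (2744.1 + 666.9) − 1420 = 1991.0 Mg Hg/yr.
Box C: F(C→D) = (1991.0 + 1413) − 942.9 = 2461.1 Mg Hg/yr.
Box D throughput = its input = 2461.1 Mg Hg/yr; τ = 18560 / 2461.1 = 7.541 yr.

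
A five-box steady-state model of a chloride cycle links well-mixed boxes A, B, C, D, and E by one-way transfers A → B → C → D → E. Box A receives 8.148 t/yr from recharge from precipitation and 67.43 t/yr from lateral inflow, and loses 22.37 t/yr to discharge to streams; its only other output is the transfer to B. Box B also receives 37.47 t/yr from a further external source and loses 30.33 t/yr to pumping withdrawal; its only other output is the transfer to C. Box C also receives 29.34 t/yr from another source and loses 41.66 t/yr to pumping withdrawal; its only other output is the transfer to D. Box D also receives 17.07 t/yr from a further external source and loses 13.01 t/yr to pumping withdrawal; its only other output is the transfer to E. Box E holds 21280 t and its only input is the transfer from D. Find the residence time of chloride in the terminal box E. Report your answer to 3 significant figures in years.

409 yr

Box A: F(A→B) = (8.148 + 67.43) − 22.37 = 53.208 t/yr.
Box B: F(B→C) = (53.208 + 37.47) − 30.33 = 60.348 t/yr.
Box C: F(C→D) = (60.348 + 29.34) − 41.66 = 48.028 t/yr.
Box D: F(D→E) = (48.028 + 17.07) − 13.01 = 52.088 t/yr.
Box E throughput = its input = 52.088 t/yr; τ = 21280 / 52.088 = 408.5 yr.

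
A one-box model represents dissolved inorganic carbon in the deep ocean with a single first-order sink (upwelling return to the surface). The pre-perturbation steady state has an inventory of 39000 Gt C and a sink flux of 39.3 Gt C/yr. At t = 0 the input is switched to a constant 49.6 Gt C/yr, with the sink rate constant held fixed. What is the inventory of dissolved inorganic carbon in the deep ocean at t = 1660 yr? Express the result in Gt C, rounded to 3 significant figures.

47300 Gt C

τ = M₀/F₀ = 39000/39.3 = 992.4 yr; rate constant k = 1/τ.
New steady state M_∞ = F₁/k = F₁·τ = 49.6 × 992.4 = 49221 Gt C.
M(t) = M_∞ + (M₀ − M_∞)·e^(−t/τ); t/τ = 1660/992.4 = 1.673, so e^(−t/τ) = 0.1877.
M(t) = 49221 − 10220 × 0.1877 = 47303 Gt C.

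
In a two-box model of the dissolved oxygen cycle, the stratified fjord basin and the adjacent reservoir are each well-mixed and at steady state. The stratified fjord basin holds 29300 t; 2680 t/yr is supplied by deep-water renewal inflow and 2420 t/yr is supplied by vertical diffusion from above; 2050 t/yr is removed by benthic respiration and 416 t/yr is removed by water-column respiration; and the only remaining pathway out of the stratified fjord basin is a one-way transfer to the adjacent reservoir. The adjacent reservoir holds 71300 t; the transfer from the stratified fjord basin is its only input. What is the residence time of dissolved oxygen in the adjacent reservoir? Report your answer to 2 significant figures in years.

Balance the stratified fjord basin: ΣF_in = 2680 + 2420 = 5100.0 t/yr.
Transfer to the adjacent reservoir = ΣF_in − (2050 + 416) = 2634.0 t/yr.
At steady state the output of the adjacent reservoir equals its input, 2634.0 t/yr.
τ = M / F = 71300 / 2634.0 = 27.07 yr.

27 yr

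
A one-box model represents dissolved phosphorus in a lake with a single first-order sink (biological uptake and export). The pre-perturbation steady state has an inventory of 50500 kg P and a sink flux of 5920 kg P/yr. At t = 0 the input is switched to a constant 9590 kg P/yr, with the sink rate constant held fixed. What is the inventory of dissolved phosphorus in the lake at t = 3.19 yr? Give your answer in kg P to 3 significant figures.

τ = M₀/F₀ = 50500/5920 = 8.530 yr; rate constant k = 1/τ.
New steady state M_∞ = F₁/k = F₁·τ = 9590 × 8.530 = 81807 kg P.
M(t) = M_∞ + (M₀ − M_∞)·e^(−t/τ); t/τ = 3.19/8.530 = 0.3740, so e^(−t/τ) = 0.6880.
M(t) = 81807 − 31310 × 0.6880 = 60267 kg P.

60300 kg P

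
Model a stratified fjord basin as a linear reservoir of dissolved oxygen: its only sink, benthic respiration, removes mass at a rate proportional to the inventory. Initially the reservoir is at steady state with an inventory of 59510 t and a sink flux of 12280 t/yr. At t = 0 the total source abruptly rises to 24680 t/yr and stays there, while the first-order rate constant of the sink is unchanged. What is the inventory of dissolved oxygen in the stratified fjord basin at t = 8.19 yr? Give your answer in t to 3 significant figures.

τ = M₀/F₀ = 59510/12280 = 4.846 yr; rate constant k = 1/τ.
New steady state M_∞ = F₁/k = F₁·τ = 24680 × 4.846 = 119600 t.
M(t) = M_∞ + (M₀ − M_∞)·e^(−t/τ); t/τ = 8.19/4.846 = 1.690, so e^(−t/τ) = 0.1845.
M(t) = 119600 − 60090 × 0.1845 = 108510 t.

109000 t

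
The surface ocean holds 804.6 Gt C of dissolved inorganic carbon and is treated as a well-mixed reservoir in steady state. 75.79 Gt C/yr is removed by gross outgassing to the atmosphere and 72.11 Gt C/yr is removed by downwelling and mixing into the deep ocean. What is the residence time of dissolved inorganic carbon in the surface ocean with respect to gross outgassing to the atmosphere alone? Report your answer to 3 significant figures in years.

Residence time with respect to a single sink: τ = M / F_sink.
τ = 804.6 / 75.79 = 10.62 yr.

10.6 yr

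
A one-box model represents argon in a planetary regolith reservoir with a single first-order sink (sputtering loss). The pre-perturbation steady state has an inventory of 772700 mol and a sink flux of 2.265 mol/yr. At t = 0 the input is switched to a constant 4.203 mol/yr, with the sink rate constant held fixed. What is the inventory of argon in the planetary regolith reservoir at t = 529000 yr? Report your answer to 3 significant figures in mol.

τ = M₀/F₀ = 772700/2.265 = 341100 yr; rate constant k = 1/τ.
New steady state M_∞ = F₁/k = F₁·τ = 4.203 × 341100 = 1.4338×10^6 mol.
M(t) = M_∞ + (M₀ − M_∞)·e^(−t/τ); t/τ = 529000/341100 = 1.551, so e^(−t/τ) = 0.2121.
M(t) = 1.4338×10^6 − 661100 × 0.2121 = 1.2936×10^6 mol.

1.29×10^6 mol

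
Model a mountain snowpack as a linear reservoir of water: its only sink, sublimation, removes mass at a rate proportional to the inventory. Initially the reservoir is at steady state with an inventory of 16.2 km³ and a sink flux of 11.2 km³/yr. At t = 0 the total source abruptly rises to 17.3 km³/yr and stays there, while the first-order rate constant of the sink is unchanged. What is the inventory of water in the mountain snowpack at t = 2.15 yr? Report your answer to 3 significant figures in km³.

The sink rate constant is k = F₀/M₀ = 11.2/16.2 = 0.6914 yr⁻¹.
Solving dM/dt = F₁ − kM with M(0) = M₀ gives M(t) = F₁/k + (M₀ − F₁/k)·e^(−kt).
F₁/k = 17.3/0.6914 = 25.023 km³; kt = 0.6914 × 2.15 = 1.486, e^(−kt) = 0.2262.
M(2.15) = 25.023 + (16.2 − 25.023) × 0.2262 = 25.023 − 1.996 = 23.028 km³.

23.0 km³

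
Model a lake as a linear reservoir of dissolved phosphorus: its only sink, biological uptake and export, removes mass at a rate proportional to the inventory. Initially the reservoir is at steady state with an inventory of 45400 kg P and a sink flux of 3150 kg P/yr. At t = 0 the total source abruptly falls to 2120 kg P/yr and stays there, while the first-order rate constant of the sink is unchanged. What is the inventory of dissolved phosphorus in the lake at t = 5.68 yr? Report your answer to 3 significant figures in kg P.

The sink rate constant is k = F₀/M₀ = 3150/45400 = 0.06938 yr⁻¹.
Solving dM/dt = F₁ − kM with M(0) = M₀ gives M(t) = F₁/k + (M₀ − F₁/k)·e^(−kt).
F₁/k = 2120/0.06938 = 30555 kg P; kt = 0.06938 × 5.68 = 0.3941, e^(−kt) = 0.6743.
M(5.68) = 30555 + (45400 − 30555) × 0.6743 = 30555 + 10010 = 40565 kg P.

40600 kg P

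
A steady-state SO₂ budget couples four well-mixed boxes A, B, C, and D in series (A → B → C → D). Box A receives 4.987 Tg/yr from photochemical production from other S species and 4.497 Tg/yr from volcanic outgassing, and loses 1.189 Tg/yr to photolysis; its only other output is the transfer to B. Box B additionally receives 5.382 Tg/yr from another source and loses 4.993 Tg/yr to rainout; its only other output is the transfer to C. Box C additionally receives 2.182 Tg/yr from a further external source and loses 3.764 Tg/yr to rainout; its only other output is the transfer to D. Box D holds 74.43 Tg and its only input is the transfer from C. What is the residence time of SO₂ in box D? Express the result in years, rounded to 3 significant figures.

Box A: F(A→B) = (4.987 + 4.497) − 1.189 = 8.2950 Tg/yr.
Box B: F(B→C) = (8.2950 + 5.382) − 4.993 = 8.6840 Tg/yr.
Box C: F(C→D) = (8.6840 + 2.182) − 3.764 = 7.1020 Tg/yr.
Box D throughput = its input = 7.1020 Tg/yr; τ = 74.43 / 7.1020 = 10.48 yr.

10.5 yr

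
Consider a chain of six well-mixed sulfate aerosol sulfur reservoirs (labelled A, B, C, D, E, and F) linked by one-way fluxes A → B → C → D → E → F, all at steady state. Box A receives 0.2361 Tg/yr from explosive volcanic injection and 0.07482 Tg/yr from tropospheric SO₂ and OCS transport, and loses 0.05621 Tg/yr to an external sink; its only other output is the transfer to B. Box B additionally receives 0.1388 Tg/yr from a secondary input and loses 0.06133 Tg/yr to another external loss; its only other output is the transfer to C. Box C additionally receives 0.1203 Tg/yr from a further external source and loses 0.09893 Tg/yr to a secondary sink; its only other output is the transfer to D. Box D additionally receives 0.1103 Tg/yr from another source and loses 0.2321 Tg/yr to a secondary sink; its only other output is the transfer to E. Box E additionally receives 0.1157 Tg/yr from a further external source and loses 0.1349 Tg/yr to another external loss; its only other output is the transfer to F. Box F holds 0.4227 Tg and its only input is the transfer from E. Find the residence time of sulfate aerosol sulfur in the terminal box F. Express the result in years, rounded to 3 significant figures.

1.99 yr

Box A: F(A→B) = (0.2361 + 0.07482) − 0.05621 = 0.25471 Tg/yr.
Box B: F(B→C) = (0.25471 + 0.1388) − 0.06133 = 0.33218 Tg/yr.
Box C: F(C→D) = (0.33218 + 0.1203) − 0.09893 = 0.35355 Tg/yr.
Box D: F(D→E) = (0.35355 + 0.1103) − 0.2321 = 0.23175 Tg/yr.
Box E: F(E→F) = (0.23175 + 0.1157) − 0.1349 = 0.21255 Tg/yr.
Box F throughput = its input = 0.21255 Tg/yr; τ = 0.4227 / 0.21255 = 1.989 yr.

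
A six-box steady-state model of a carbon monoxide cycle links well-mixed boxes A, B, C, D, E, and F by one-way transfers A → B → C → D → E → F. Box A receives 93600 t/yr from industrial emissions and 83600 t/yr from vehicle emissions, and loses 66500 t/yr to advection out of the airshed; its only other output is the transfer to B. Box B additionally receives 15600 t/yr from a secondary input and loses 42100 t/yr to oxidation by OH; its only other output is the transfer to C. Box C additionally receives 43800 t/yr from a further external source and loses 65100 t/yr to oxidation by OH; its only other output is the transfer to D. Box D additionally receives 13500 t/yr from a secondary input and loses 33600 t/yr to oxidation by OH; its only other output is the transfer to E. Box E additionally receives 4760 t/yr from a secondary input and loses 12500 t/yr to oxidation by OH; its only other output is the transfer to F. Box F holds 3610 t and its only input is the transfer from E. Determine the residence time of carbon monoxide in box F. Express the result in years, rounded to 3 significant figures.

0.103 yr

Box A: F(A→B) = (93600 + 83600) − 66500 = 110700 t/yr.
Box B: F(B→C) = (110700 + 15600) − 42100 = 84200 t/yr.
Box C: F(C→D) = (84200 + 43800) − 65100 = 62900 t/yr.
Box D: F(D→E) = (62900 + 13500) − 33600 = 42800 t/yr.
Box E: F(E→F) = (42800 + 4760) − 12500 = 35060 t/yr.
Box F throughput = its input = 35060 t/yr; τ = 3610 / 35060 = 0.1030 yr.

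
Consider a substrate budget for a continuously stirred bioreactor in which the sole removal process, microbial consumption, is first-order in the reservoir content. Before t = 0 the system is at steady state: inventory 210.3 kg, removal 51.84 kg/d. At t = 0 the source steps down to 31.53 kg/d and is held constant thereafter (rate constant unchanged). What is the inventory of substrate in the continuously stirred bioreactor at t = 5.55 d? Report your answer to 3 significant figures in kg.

149 kg

The sink rate constant is k = F₀/M₀ = 51.84/210.3 = 0.2465 d⁻¹.
Solving dM/dt = F₁ − kM with M(0) = M₀ gives M(t) = F₁/k + (M₀ − F₁/k)·e^(−kt).
F₁/k = 31.53/0.2465 = 127.91 kg; kt = 0.2465 × 5.55 = 1.368, e^(−kt) = 0.2546.
M(5.55) = 127.91 + (210.3 − 127.91) × 0.2546 = 127.91 + 20.98 = 148.88 kg.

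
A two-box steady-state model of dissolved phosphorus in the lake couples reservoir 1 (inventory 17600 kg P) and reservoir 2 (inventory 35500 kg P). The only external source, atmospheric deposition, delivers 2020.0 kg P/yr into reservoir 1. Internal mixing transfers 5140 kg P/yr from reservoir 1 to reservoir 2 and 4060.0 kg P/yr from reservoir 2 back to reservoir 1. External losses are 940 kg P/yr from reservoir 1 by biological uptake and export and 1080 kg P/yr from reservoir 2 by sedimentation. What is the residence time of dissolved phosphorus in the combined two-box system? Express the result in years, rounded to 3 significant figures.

26.3 yr

Treat the two boxes together as one reservoir: the mixing fluxes between them are internal recycling, so τ = ΣM / Σ(external losses).
M_total = 17600 + 35500 = 53100 kg P.
ΣF_external_out = 940 + 1080 = 2020.0 kg P/yr.
τ = M_total / ΣF_ext = 53100 / 2020.0 = 26.29 yr.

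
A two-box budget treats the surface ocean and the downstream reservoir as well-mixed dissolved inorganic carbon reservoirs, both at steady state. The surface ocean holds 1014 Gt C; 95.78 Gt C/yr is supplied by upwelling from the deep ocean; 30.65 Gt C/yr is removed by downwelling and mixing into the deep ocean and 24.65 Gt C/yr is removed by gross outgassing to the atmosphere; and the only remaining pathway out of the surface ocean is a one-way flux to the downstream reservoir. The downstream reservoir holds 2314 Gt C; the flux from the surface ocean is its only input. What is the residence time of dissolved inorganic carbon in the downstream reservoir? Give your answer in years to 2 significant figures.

57 yr

Balance the surface ocean: ΣF_in = 95.780 Gt C/yr.
Flux to the downstream reservoir = ΣF_in − (30.65 + 24.65) = 40.480 Gt C/yr.
At steady state the output of the downstream reservoir equals its input, 40.480 Gt C/yr.
τ = M / F = 2314 / 40.480 = 57.16 yr.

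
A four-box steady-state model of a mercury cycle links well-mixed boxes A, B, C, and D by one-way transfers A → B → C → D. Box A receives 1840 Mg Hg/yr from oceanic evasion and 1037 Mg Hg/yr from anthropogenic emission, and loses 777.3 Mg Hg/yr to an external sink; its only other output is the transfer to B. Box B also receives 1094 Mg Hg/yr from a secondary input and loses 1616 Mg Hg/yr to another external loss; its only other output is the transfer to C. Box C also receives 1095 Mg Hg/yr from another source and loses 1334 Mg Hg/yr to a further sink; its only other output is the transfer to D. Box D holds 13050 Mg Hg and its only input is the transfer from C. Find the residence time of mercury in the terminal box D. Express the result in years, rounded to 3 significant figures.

Box A: F(A→B) = (1840 + 1037) − 777.3 = 2099.7 Mg Hg/yr.
Box B: F(B→C) = (2099.7 + 1094) − 1616 = 1577.7 Mg Hg/yr.
Box C: F(C→D) = (1577.7 + 1095) − 1334 = 1338.7 Mg Hg/yr.
Box D throughput = its input = 1338.7 Mg Hg/yr; τ = 13050 / 1338.7 = 9.748 yr.

9.75 yr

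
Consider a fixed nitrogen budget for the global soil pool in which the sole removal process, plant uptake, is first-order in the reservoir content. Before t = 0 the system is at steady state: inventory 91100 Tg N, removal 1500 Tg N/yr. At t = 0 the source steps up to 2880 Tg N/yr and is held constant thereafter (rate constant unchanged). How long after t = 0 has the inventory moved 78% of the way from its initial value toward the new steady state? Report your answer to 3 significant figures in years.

92.0 yr

τ = M₀/F₀ = 91100/1500 = 60.73 yr.
The remaining gap fraction is e^(−t/τ); 78% covered ⇒ e^(−t/τ) = 0.220.
t = −τ ln(0.220) = 60.73 × 1.514 = 91.96 yr.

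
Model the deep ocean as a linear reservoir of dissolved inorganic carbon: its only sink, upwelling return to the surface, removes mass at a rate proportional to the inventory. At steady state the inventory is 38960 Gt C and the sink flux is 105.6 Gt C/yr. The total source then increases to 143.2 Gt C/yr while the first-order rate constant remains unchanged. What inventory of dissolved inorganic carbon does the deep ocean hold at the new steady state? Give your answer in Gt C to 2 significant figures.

53000 Gt C

Rate constant k = F/M = 105.6 / 38960 = 0.002710 yr⁻¹.
At the new steady state, source = k·M_new ⇒ M_new = 143.2 / 0.002710 = 52830 Gt C.
(Equivalently M_new = M × F_new/F_old = 38960 × 143.2/105.6.)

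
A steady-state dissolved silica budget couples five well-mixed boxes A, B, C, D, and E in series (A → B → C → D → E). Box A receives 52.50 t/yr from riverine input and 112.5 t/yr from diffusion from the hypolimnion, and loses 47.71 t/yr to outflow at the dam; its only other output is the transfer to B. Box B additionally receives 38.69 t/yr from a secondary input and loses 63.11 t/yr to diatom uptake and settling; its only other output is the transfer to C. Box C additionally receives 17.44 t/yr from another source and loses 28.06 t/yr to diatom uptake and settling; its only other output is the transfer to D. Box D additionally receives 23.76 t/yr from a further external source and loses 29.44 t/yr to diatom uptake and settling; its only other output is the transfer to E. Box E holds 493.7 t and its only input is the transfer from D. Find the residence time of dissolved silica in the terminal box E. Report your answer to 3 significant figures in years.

Box A: F(A→B) = (52.50 + 112.5) − 47.71 = 117.29 t/yr.
Box B: F(B→C) = (117.29 + 38.69) − 63.11 = 92.870 t/yr.
Box C: F(C→D) = (92.870 + 17.44) − 28.06 = 82.250 t/yr.
Box D: F(D→E) = (82.250 + 23.76) − 29.44 = 76.570 t/yr.
Box E throughput = its input = 76.570 t/yr; τ = 493.7 / 76.570 = 6.448 yr.

6.45 yr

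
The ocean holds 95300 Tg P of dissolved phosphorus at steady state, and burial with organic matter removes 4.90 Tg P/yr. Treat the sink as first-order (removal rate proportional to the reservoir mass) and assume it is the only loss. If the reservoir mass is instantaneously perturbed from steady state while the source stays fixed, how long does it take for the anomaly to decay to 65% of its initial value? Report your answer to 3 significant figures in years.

8380 yr

For a linear reservoir the anomaly decays as exp(−t/τ) with τ = M/F = 95300/4.90 = 19450 yr.
exp(−t/τ) = 0.65 ⇒ t = −τ ln(0.65) = 19450 × 0.4308 = 8378 yr.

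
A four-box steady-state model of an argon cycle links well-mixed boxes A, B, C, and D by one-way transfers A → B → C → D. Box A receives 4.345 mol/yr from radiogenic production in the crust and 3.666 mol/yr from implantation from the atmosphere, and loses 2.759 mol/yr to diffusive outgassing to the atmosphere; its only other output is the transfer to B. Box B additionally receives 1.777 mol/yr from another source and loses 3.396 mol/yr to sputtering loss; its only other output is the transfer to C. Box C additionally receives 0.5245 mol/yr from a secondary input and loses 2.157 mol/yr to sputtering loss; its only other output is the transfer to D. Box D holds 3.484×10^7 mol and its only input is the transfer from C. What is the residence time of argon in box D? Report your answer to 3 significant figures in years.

Box A: F(A→B) = (4.345 + 3.666) − 2.759 = 5.2520 mol/yr.
Box B: F(B→C) = (5.2520 + 1.777) − 3.396 = 3.6330 mol/yr.
Box C: F(C→D) = (3.6330 + 0.5245) − 2.157 = 2.0005 mol/yr.
Box D throughput = its input = 2.0005 mol/yr; τ = 3.484×10^7 / 2.0005 = 1.742×10^7 yr.

1.74×10^7 yr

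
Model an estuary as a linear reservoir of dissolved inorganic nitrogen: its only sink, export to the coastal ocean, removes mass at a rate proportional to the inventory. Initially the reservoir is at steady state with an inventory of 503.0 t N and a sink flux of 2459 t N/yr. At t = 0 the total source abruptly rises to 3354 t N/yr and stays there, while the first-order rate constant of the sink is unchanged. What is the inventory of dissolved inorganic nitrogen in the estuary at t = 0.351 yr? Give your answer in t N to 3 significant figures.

The sink rate constant is k = F₀/M₀ = 2459/503.0 = 4.889 yr⁻¹.
Solving dM/dt = F₁ − kM with M(0) = M₀ gives M(t) = F₁/k + (M₀ − F₁/k)·e^(−kt).
F₁/k = 3354/4.889 = 686.08 t N; kt = 4.889 × 0.351 = 1.716, e^(−kt) = 0.1798.
M(0.351) = 686.08 + (503.0 − 686.08) × 0.1798 = 686.08 − 32.92 = 653.16 t N.

653 t N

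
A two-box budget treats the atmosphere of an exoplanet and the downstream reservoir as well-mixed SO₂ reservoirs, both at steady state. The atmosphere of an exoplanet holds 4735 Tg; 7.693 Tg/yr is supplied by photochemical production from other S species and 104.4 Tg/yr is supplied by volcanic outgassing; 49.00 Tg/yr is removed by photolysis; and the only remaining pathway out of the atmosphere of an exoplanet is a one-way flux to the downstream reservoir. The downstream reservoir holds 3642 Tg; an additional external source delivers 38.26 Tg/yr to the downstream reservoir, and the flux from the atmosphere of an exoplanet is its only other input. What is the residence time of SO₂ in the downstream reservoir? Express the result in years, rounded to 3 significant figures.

35.9 yr

Balance the atmosphere of an exoplanet: ΣF_in = 7.693 + 104.4 = 112.09 Tg/yr.
Flux to the downstream reservoir = ΣF_in − (49.00) = 63.093 Tg/yr.
Total input to the downstream reservoir = 63.093 + 38.26 = 101.35 Tg/yr; at steady state this equals its total output.
τ = M / F = 3642 / 101.35 = 35.93 yr.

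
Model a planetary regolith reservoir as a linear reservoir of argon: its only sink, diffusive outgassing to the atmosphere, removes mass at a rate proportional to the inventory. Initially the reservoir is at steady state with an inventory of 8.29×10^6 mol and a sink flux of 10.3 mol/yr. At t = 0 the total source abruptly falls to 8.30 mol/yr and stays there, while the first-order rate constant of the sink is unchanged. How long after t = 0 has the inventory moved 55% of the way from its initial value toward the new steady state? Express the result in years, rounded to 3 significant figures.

643000 yr

τ = M₀/F₀ = 8.29×10^6/10.3 = 804900 yr.
The remaining gap fraction is e^(−t/τ); 55% covered ⇒ e^(−t/τ) = 0.450.
t = −τ ln(0.450) = 804900 × 0.7985 = 642700 yr.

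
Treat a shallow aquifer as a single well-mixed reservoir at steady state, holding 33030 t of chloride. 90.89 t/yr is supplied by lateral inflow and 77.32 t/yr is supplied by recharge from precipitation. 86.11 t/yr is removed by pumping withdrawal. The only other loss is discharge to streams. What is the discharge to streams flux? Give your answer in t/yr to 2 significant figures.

At steady state ΣF_in = ΣF_out.
ΣF_in = 90.89 + 77.32 = 168.21 t/yr.
Discharge to streams flux = ΣF_in − (86.11) = 168.21 − 86.11 = 82.10 t/yr.

82 t/yr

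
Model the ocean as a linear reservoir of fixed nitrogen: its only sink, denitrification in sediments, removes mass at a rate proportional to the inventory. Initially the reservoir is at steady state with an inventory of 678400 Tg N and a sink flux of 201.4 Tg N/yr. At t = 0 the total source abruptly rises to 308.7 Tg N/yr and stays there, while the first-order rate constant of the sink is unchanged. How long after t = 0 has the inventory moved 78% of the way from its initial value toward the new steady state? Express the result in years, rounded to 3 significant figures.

5100 yr

τ = M₀/F₀ = 678400/201.4 = 3368 yr.
The remaining gap fraction is e^(−t/τ); 78% covered ⇒ e^(−t/τ) = 0.220.
t = −τ ln(0.220) = 3368 × 1.514 = 5100 yr.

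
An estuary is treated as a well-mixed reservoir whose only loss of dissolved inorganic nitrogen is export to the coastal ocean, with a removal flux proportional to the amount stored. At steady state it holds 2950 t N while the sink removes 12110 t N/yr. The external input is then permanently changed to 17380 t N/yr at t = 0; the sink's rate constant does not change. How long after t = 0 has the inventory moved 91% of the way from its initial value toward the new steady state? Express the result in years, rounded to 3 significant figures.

τ = M₀/F₀ = 2950/12110 = 0.2436 yr.
The remaining gap fraction is e^(−t/τ); 91% covered ⇒ e^(−t/τ) = 0.0900.
t = −τ ln(0.0900) = 0.2436 × 2.408 = 0.5866 yr.

0.587 yr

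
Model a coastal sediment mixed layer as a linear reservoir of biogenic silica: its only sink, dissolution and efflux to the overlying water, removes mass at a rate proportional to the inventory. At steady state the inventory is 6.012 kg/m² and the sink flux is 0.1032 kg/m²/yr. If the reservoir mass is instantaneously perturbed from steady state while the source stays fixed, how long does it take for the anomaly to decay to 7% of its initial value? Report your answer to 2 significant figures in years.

150 yr

For a linear reservoir the anomaly decays as exp(−t/τ) with τ = M/F = 6.012/0.1032 = 58.26 yr.
exp(−t/τ) = 0.07 ⇒ t = −τ ln(0.07) = 58.26 × 2.659 = 154.9 yr.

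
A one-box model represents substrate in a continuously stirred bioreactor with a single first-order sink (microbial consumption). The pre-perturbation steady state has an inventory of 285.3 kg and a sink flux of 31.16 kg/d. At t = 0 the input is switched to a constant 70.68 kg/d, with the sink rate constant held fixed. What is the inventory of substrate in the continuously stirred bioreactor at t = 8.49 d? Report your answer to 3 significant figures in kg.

τ = M₀/F₀ = 285.3/31.16 = 9.156 d; rate constant k = 1/τ.
New steady state M_∞ = F₁/k = F₁·τ = 70.68 × 9.156 = 647.14 kg.
M(t) = M_∞ + (M₀ − M_∞)·e^(−t/τ); t/τ = 8.49/9.156 = 0.9273, so e^(−t/τ) = 0.3956.
M(t) = 647.14 − 361.8 × 0.3956 = 503.99 kg.

504 kg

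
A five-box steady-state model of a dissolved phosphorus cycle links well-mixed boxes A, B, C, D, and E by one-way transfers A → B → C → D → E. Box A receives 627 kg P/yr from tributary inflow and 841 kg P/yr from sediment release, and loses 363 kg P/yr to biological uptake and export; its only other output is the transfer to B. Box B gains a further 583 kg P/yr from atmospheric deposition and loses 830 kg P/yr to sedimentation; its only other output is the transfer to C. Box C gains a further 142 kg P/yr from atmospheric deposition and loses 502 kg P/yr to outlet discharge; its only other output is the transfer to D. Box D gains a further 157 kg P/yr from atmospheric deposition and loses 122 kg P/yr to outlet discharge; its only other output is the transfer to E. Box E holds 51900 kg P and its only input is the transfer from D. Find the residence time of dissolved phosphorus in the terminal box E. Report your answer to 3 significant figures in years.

Box A: F(A→B) = (627 + 841) − 363 = 1105.0 kg P/yr.
Box B: F(B→C) = (1105.0 + 583) − 830 = 858.00 kg P/yr.
Box C: F(C→D) = (858.00 + 142) − 502 = 498.00 kg P/yr.
Box D: F(D→E) = (498.00 + 157) − 122 = 533.00 kg P/yr.
Box E throughput = its input = 533.00 kg P/yr; τ = 51900 / 533.00 = 97.37 yr.

97.4 yr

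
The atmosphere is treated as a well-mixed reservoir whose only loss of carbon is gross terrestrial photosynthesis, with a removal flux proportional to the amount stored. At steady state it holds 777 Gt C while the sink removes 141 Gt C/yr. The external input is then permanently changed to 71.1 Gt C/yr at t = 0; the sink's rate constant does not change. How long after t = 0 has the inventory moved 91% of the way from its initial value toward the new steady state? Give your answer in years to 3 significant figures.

13.3 yr

τ = M₀/F₀ = 777/141 = 5.511 yr.
The remaining gap fraction is e^(−t/τ); 91% covered ⇒ e^(−t/τ) = 0.0900.
t = −τ ln(0.0900) = 5.511 × 2.408 = 13.27 yr.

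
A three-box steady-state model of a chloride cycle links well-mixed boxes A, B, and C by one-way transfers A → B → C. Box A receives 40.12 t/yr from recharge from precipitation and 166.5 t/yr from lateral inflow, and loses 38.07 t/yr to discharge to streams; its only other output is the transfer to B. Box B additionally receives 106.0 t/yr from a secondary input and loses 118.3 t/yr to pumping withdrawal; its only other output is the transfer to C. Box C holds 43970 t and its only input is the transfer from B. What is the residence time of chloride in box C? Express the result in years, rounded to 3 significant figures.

281 yr

Box A: F(A→B) = (40.12 + 166.5) − 38.07 = 168.55 t/yr.
Box B: F(B→C) = (168.55 + 106.0) − 118.3 = 156.25 t/yr.
Box C throughput = its input = 156.25 t/yr; τ = 43970 / 156.25 = 281.4 yr.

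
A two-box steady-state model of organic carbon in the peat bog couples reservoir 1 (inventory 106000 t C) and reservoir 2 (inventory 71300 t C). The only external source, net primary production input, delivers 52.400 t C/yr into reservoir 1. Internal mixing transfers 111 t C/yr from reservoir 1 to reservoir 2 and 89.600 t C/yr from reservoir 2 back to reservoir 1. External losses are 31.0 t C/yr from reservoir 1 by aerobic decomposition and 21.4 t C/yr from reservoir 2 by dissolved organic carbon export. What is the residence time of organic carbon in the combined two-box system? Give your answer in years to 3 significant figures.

For the system as a whole, the A↔B exchange is internal and contributes nothing to the throughput; only the external sinks remove mass.
M_total = 106000 + 71300 = 177300 t C.
ΣF_external_out = 31.0 + 21.4 = 52.400 t C/yr.
τ = M_total / ΣF_ext = 177300 / 52.400 = 3384 yr.

3380 yr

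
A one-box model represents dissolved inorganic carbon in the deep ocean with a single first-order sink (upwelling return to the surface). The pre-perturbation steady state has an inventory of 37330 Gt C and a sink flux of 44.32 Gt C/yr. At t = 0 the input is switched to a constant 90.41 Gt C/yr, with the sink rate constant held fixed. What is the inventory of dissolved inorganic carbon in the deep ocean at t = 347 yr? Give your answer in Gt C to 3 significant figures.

The sink rate constant is k = F₀/M₀ = 44.32/37330 = 0.001187 yr⁻¹.
Solving dM/dt = F₁ − kM with M(0) = M₀ gives M(t) = F₁/k + (M₀ − F₁/k)·e^(−kt).
F₁/k = 90.41/0.001187 = 76151 Gt C; kt = 0.001187 × 347 = 0.4120, e^(−kt) = 0.6623.
M(347) = 76151 + (37330 − 76151) × 0.6623 = 76151 − 25710 = 50438 Gt C.

50400 Gt C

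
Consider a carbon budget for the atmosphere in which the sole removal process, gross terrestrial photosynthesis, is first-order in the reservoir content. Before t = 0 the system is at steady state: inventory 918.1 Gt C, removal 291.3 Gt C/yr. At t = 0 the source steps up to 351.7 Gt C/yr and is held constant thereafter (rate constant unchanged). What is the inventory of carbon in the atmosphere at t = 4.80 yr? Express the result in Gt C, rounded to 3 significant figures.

1070 Gt C

The sink rate constant is k = F₀/M₀ = 291.3/918.1 = 0.3173 yr⁻¹.
Solving dM/dt = F₁ − kM with M(0) = M₀ gives M(t) = F₁/k + (M₀ − F₁/k)·e^(−kt).
F₁/k = 351.7/0.3173 = 1108.5 Gt C; kt = 0.3173 × 4.80 = 1.523, e^(−kt) = 0.2181.
M(4.80) = 1108.5 + (918.1 − 1108.5) × 0.2181 = 1108.5 − 41.51 = 1067.0 Gt C.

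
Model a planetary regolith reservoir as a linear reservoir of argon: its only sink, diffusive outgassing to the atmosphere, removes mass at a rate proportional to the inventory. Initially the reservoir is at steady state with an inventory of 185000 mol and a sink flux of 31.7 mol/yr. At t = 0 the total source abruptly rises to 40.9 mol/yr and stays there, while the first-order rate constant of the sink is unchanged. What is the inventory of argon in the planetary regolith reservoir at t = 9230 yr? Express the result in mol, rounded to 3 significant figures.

τ = M₀/F₀ = 185000/31.7 = 5836 yr; rate constant k = 1/τ.
New steady state M_∞ = F₁/k = F₁·τ = 40.9 × 5836 = 238690 mol.
M(t) = M_∞ + (M₀ − M_∞)·e^(−t/τ); t/τ = 9230/5836 = 1.582, so e^(−t/τ) = 0.2057.
M(t) = 238690 − 53690 × 0.2057 = 227650 mol.

228000 mol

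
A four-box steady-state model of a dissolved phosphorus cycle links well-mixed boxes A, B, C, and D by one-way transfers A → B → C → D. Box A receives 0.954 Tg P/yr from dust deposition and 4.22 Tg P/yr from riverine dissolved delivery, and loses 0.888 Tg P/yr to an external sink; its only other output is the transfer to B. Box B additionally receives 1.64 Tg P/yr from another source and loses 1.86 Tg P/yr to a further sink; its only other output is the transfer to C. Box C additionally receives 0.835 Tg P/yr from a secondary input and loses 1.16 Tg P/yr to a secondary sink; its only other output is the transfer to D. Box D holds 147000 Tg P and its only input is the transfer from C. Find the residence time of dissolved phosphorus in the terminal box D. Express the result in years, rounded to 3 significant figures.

39300 yr

Box A: F(A→B) = (0.954 + 4.22) − 0.888 = 4.2860 Tg P/yr.
Box B: F(B→C) = (4.2860 + 1.64) − 1.86 = 4.0660 Tg P/yr.
Box C: F(C→D) = (4.0660 + 0.835) − 1.16 = 3.7410 Tg P/yr.
Box D throughput = its input = 3.7410 Tg P/yr; τ = 147000 / 3.7410 = 39290 yr.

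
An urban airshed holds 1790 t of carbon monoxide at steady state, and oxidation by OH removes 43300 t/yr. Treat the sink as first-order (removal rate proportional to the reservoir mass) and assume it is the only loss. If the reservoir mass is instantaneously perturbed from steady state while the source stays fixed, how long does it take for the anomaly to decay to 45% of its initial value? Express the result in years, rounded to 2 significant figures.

For a linear reservoir the anomaly decays as exp(−t/τ) with τ = M/F = 1790/43300 = 0.04134 yr.
exp(−t/τ) = 0.45 ⇒ t = −τ ln(0.45) = 0.04134 × 0.7985 = 0.03301 yr.

0.033 yr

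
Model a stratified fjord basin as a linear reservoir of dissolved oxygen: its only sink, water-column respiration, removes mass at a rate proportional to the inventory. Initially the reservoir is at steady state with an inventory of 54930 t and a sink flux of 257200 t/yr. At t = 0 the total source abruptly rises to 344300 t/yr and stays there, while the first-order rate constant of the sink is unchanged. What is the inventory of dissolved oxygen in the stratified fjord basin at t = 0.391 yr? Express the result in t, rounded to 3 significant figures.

Residence time τ = M₀/F₀ = 0.2136 yr. The eventual steady state is M_∞ = M₀·(F₁/F₀) = 54930 × 344300/257200 = 73532 t.
The anomaly ΔM(t) = M(t) − M_∞ decays as ΔM₀·e^(−t/τ) with ΔM₀ = 54930 − 73532 = −18600 t.
At t = 0.391 yr, e^(−t/τ) = e^(−1.831) = 0.1603, so ΔM = −2982 t and M = 73532 − 2982 = 70550 t.

70600 t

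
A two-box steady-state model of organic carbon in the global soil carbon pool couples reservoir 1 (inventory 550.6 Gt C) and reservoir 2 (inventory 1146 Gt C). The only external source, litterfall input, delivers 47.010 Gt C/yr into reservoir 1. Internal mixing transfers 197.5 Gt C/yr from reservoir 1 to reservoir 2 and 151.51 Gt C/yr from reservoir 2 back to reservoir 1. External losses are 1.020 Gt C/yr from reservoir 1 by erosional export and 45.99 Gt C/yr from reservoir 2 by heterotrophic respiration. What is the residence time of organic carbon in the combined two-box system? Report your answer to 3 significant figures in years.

36.1 yr

For the system as a whole, the A↔B exchange is internal and contributes nothing to the throughput; only the external sinks remove mass.
M_total = 550.6 + 1146 = 1696.6 Gt C.
ΣF_external_out = 1.020 + 45.99 = 47.010 Gt C/yr.
τ = M_total / ΣF_ext = 1696.6 / 47.010 = 36.09 yr.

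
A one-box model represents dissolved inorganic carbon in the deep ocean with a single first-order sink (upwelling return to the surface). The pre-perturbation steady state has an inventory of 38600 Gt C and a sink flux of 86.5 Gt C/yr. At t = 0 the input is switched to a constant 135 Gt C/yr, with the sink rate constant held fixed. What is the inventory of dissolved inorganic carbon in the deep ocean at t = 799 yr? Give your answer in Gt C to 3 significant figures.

56600 Gt C

τ = M₀/F₀ = 38600/86.5 = 446.2 yr; rate constant k = 1/τ.
New steady state M_∞ = F₁/k = F₁·τ = 135 × 446.2 = 60243 Gt C.
M(t) = M_∞ + (M₀ − M_∞)·e^(−t/τ); t/τ = 799/446.2 = 1.791, so e^(−t/τ) = 0.1669.
M(t) = 60243 − 21640 × 0.1669 = 56631 Gt C.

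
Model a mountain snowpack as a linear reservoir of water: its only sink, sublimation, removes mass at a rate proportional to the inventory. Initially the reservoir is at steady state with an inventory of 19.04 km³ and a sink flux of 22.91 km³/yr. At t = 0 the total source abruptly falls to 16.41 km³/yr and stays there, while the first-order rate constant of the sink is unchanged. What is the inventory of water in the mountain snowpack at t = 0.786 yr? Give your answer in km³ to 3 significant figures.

Residence time τ = M₀/F₀ = 0.8311 yr. The eventual steady state is M_∞ = M₀·(F₁/F₀) = 19.04 × 16.41/22.91 = 13.638 km³.
The anomaly ΔM(t) = M(t) − M_∞ decays as ΔM₀·e^(−t/τ) with ΔM₀ = 19.04 − 13.638 = 5.402 km³.
At t = 0.786 yr, e^(−t/τ) = e^(−0.9458) = 0.3884, so ΔM = 2.098 km³ and M = 13.638 + 2.098 = 15.736 km³.

15.7 km³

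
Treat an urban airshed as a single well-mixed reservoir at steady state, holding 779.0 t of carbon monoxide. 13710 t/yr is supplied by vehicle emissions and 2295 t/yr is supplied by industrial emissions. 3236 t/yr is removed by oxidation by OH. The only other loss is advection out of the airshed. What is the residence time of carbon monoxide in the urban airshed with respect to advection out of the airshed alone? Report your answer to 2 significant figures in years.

0.061 yr

At steady state ΣF_in = ΣF_out.
ΣF_in = 13710 + 2295 = 16005 t/yr.
Advection out of the airshed flux = ΣF_in − (3236) = 16005 − 3236 = 12770 t/yr.
τ = M / F = 779.0 / 12770 = 0.06101 yr.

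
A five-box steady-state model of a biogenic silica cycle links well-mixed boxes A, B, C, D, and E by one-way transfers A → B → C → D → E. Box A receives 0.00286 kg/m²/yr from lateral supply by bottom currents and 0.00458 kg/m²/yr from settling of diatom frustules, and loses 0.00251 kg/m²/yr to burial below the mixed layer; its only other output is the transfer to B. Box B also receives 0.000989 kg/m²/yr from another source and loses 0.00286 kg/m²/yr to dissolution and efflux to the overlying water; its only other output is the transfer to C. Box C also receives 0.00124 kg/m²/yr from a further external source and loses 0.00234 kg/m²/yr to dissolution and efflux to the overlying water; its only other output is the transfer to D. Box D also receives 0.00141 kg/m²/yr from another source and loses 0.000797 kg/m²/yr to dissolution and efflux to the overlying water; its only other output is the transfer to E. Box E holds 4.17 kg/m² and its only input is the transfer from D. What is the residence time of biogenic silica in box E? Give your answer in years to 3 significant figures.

1620 yr

Box A: F(A→B) = (0.00286 + 0.00458) − 0.00251 = 0.0049300 kg/m²/yr.
Box B: F(B→C) = (0.0049300 + 0.000989) − 0.00286 = 0.0030590 kg/m²/yr.
Box C: F(C→D) = (0.0030590 + 0.00124) − 0.00234 = 0.0019590 kg/m²/yr.
Box D: F(D→E) = (0.0019590 + 0.00141) − 0.000797 = 0.0025720 kg/m²/yr.
Box E throughput = its input = 0.0025720 kg/m²/yr; τ = 4.17 / 0.0025720 = 1621 yr.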